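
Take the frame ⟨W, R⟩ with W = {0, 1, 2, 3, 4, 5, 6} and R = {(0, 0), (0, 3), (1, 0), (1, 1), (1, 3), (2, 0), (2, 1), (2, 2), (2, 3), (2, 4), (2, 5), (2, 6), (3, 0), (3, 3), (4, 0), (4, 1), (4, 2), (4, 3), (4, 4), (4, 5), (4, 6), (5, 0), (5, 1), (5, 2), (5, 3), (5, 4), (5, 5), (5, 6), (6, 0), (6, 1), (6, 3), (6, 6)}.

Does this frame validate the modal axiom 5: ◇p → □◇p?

Axiom 5 corresponds to the accessibility relation being Euclidean.
Euclidean: no — 2 R 0 and 2 R 1, but not 0 R 1.

No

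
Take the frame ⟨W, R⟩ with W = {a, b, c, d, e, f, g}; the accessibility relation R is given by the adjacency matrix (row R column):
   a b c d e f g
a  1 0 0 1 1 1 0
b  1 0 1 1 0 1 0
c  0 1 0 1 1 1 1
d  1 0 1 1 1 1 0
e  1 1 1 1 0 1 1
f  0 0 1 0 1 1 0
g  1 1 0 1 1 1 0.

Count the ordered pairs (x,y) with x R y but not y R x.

Enumerating: (a,f), (b,a), (b,d), (b,f), (c,g), (d,f), (e,b), (g,a), (g,b), (g,d), (g,f).

11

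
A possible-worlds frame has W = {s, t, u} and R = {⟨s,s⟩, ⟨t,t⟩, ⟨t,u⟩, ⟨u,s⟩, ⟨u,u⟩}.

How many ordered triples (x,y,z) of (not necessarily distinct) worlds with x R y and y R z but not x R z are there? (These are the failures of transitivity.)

1

Enumerating: (t,u,s).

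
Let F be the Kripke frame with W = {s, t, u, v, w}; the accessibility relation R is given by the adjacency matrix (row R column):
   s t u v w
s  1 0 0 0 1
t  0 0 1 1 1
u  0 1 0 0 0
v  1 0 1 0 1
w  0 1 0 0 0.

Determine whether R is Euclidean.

No

Euclidean: no — t R u and t R v, but not u R v.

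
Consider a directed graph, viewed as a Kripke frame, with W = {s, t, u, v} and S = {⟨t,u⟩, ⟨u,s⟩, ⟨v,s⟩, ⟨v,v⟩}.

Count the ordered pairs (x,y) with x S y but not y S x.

3

Enumerating: (t,u), (u,s), (v,s).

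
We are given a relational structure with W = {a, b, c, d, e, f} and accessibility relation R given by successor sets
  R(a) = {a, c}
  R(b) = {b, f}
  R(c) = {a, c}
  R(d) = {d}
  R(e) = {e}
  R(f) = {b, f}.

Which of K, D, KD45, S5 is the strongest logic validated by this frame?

Serial (axiom D): yes — every world has a successor (e.g. a R a).
Euclidean (axiom 5): yes — any two successors of a common world are R-related.
Transitive (axiom 4): yes — every two-step R-path is closed by a direct edge.
Reflexive (axiom T): yes — every world is R-related to itself.
So F validates K, D, KD45, S5. The strongest is S5.

S5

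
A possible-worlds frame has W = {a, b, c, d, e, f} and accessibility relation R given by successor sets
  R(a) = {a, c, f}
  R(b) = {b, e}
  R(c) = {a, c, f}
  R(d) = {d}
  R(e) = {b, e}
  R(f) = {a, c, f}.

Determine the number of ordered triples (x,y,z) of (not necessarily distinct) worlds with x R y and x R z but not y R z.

R is Euclidean; there are no such tuples.

0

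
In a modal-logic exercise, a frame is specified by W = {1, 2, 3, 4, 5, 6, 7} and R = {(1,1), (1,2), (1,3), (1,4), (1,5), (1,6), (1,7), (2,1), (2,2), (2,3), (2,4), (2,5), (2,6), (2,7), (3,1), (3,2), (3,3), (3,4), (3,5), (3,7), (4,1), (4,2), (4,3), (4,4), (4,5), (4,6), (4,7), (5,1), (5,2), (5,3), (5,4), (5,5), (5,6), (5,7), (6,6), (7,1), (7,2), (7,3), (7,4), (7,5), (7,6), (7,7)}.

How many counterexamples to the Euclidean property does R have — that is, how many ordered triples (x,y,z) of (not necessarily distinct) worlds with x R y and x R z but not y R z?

Enumerating: (1,3,6), (1,6,1), (1,6,2), (1,6,3), (1,6,4), (1,6,5), (1,6,7), (2,3,6), (2,6,1), (2,6,2), (2,6,3), (2,6,4), … and 23 more.
Total: 35.

35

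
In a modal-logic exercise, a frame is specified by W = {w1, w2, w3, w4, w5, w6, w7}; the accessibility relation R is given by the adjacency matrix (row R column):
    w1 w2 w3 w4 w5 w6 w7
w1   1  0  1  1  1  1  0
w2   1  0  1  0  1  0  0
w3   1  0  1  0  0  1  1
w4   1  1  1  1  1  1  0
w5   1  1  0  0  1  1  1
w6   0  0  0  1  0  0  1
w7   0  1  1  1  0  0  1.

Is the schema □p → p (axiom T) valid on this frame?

By correspondence theory, T is valid on a frame iff R is reflexive.
Reflexive: no — w2 is not related to itself.

No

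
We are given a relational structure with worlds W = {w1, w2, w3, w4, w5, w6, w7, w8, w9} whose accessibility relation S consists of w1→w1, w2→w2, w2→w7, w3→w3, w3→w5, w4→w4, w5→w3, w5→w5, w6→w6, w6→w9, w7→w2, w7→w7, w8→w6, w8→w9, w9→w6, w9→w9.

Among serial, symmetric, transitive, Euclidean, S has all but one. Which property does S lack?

Serial: yes — every world has a successor (e.g. w1 S w1).
Symmetric: no — w8 S w6 but not w6 S w8.
Transitive: yes — every two-step S-path is closed by a direct edge.
Euclidean: yes — any two successors of a common world are S-related.
Only symmetric fails.

symmetric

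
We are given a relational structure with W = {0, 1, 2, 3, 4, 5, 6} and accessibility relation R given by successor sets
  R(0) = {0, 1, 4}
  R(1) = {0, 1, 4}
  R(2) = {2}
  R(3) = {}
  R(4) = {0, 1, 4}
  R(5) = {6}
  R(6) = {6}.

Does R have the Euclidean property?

Yes

Euclidean: yes — any two successors of a common world are R-related.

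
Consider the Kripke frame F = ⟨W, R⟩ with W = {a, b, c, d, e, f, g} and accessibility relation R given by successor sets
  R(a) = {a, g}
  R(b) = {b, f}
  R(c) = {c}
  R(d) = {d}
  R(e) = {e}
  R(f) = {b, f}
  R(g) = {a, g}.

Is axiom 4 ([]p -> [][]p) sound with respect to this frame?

The schema 4 characterises exactly the transitive frames.
Transitive: yes — every two-step R-path is closed by a direct edge.

Yes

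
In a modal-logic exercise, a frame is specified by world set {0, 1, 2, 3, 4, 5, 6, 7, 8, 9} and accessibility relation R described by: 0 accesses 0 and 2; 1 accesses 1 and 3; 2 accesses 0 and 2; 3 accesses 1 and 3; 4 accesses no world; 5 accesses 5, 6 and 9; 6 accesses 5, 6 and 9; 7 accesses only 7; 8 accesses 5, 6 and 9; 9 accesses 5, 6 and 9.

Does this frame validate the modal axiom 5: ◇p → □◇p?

Axiom 5 corresponds to the accessibility relation being Euclidean.
Euclidean: yes — any two successors of a common world are R-related.

Yes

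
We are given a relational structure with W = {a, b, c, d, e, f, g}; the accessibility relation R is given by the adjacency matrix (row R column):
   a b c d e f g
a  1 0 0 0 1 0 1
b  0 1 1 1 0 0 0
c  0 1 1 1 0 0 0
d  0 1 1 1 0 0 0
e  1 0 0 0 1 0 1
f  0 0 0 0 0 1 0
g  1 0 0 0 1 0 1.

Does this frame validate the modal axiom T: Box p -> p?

Yes

Axiom T corresponds to the accessibility relation being reflexive.
Reflexive: yes — every world is R-related to itself.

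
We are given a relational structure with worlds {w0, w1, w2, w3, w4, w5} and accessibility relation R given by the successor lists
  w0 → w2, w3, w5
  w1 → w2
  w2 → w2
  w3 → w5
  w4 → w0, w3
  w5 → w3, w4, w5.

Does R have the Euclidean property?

Euclidean: no — w0 R w2 and w0 R w3, but not w2 R w3.

No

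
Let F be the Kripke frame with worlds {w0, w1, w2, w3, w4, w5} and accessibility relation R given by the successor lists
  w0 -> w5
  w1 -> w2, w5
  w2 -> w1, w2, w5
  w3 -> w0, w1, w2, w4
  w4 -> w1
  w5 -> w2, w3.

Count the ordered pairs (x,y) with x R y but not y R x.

8

Enumerating: (w0,w5), (w1,w5), (w3,w0), (w3,w1), (w3,w2), (w3,w4), (w4,w1), (w5,w3).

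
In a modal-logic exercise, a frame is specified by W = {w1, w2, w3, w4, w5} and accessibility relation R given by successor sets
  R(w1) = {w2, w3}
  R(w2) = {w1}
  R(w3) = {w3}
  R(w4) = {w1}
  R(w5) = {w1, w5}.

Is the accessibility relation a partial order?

Reflexive: no — w1 is not related to itself.
Transitive: no — w2 R w1 and w1 R w3, but not w2 R w3.
Antisymmetric: no — w1 R w2 and w2 R w1 with w1 ≠ w2.
So R is not a partial order.

No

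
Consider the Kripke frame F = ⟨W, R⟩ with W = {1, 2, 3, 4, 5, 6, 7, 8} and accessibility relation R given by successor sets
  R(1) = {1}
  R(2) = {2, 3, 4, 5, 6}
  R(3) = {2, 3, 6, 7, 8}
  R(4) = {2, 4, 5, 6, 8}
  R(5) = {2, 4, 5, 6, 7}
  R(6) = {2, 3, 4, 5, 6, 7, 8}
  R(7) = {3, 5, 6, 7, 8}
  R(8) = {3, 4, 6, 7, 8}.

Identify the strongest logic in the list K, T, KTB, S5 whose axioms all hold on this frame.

Reflexive (axiom T): yes — every world is R-related to itself.
Symmetric (axiom B): yes — every pair in R has its reverse in R.
Euclidean (axiom 5): no — 2 R 3 and 2 R 4, but not 3 R 4.
So F validates K, T, KTB; S5 would additionally require R to be Euclidean. The strongest is KTB.

KTB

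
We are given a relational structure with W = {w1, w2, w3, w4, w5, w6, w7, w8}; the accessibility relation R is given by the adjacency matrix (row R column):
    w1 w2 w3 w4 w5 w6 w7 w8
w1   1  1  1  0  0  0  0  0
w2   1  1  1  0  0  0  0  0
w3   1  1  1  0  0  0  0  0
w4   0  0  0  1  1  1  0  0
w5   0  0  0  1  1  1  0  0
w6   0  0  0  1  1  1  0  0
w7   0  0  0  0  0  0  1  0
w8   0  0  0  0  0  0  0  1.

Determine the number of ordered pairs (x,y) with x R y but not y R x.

0

R is symmetric; there are no such tuples.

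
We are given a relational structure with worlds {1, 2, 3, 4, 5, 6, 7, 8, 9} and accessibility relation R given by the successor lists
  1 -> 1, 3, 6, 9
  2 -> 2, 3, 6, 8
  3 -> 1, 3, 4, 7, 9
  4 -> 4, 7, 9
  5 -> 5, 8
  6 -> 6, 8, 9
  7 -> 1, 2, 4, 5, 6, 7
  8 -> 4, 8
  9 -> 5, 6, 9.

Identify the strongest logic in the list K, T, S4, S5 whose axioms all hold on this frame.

Reflexive (axiom T): yes — every world is R-related to itself.
Transitive (axiom 4): no — 1 R 3 and 3 R 4, but not 1 R 4.
Euclidean (axiom 5): no — 1 R 3 and 1 R 6, but not 3 R 6.
So F validates K, T; S4 would additionally require R to be transitive. The strongest is T.

T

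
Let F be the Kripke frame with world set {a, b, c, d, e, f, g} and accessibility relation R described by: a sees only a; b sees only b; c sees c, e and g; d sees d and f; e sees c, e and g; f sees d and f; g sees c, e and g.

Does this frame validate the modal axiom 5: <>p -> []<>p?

Yes

By correspondence theory, 5 is valid on a frame iff R is Euclidean.
Euclidean: yes — any two successors of a common world are R-related.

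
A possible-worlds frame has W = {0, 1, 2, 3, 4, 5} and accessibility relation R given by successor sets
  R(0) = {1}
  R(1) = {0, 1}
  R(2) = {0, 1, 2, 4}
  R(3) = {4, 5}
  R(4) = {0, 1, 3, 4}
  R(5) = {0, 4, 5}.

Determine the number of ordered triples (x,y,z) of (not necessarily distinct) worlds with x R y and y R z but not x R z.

10

Enumerating: (0,1,0), (2,4,3), (3,4,0), (3,4,1), (3,4,3), (3,5,0), (4,3,5), (5,0,1), (5,4,1), (5,4,3).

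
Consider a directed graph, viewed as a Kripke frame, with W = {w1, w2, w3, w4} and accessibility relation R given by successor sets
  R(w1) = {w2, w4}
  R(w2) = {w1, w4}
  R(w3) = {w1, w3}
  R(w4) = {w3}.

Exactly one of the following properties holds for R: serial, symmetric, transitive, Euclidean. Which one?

Serial: yes — every world has a successor (e.g. w1 R w2).
Symmetric: no — w1 R w4 but not w4 R w1.
Transitive: no — w1 R w4 and w4 R w3, but not w1 R w3.
Euclidean: no — w1 R w4 and w1 R w2, but not w4 R w2.
Only serial holds.

serial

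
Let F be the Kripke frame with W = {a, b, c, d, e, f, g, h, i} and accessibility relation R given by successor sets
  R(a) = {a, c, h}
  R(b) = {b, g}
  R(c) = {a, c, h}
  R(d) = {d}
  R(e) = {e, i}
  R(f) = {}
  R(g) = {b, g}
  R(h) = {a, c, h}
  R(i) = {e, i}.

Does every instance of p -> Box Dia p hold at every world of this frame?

The schema B characterises exactly the symmetric frames.
Symmetric: yes — every pair in R has its reverse in R.

Yes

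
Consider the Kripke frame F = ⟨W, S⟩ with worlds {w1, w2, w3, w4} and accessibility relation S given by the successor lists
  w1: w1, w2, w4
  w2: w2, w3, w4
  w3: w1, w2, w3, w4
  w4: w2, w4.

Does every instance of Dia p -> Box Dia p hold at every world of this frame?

No

Axiom 5 corresponds to the accessibility relation being Euclidean.
Euclidean: no — w2 S w4 and w2 S w3, but not w4 S w3.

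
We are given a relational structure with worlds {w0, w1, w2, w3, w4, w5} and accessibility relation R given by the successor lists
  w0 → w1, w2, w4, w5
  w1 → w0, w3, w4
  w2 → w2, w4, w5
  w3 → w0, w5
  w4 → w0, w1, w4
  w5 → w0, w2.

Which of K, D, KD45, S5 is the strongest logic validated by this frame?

Serial (axiom D): yes — every world has a successor (e.g. w0 R w1).
Euclidean (axiom 5): no — w0 R w1 and w0 R w2, but not w1 R w2.
Transitive (axiom 4): no — w0 R w1 and w1 R w3, but not w0 R w3.
Reflexive (axiom T): no — w0 is not related to itself.
So F validates K, D; KD45 would additionally require R to be Euclidean and transitive. The strongest is D.

D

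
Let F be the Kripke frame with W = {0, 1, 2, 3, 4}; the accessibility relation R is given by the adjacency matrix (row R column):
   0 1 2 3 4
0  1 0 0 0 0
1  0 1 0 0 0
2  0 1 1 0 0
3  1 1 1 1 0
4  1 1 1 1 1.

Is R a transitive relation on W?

Yes

Transitive: yes — every two-step R-path is closed by a direct edge.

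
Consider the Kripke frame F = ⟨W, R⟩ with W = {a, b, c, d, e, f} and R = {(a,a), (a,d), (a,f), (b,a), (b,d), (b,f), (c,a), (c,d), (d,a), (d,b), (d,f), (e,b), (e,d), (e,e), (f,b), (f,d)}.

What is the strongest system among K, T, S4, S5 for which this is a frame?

K

Reflexive (axiom T): no — b is not related to itself.
Transitive (axiom 4): no — a R d and d R b, but not a R b.
Euclidean (axiom 5): no — b R f and b R a, but not f R a.
So F validates K; T would additionally require R to be reflexive. The strongest is K.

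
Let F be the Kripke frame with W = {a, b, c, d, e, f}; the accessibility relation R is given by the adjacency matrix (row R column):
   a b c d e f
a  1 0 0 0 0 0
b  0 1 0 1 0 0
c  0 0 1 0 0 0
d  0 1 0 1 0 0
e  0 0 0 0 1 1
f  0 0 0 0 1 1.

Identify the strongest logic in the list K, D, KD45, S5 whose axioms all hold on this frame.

Serial (axiom D): yes — every world has a successor (e.g. a R a).
Euclidean (axiom 5): yes — any two successors of a common world are R-related.
Transitive (axiom 4): yes — every two-step R-path is closed by a direct edge.
Reflexive (axiom T): yes — every world is R-related to itself.
So F validates K, D, KD45, S5. The strongest is S5.

S5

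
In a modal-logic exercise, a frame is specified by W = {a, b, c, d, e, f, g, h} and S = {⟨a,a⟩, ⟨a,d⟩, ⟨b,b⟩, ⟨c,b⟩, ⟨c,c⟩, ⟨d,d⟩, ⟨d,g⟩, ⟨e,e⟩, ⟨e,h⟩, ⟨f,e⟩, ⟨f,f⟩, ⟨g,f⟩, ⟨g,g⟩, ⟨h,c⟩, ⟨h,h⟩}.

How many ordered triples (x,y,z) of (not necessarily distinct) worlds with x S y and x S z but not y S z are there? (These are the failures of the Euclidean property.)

7

Enumerating: (a,d,a), (c,b,c), (d,g,d), (e,h,e), (f,e,f), (g,f,g), (h,c,h).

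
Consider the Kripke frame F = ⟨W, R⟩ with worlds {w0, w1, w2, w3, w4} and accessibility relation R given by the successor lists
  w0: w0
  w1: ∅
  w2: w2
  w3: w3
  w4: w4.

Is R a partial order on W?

No

Reflexive: no — w1 is not related to itself.
Transitive: yes — every two-step R-path is closed by a direct edge.
Antisymmetric: yes — no distinct pair is related both ways.
So R is not a partial order.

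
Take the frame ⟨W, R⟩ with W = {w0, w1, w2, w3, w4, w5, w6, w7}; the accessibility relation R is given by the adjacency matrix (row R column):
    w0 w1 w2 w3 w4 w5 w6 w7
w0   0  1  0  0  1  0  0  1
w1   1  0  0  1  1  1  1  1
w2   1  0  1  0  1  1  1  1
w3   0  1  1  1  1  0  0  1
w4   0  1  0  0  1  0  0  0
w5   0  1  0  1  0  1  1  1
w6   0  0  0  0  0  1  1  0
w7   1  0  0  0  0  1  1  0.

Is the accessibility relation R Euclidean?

No

Euclidean: no — w0 R w4 and w0 R w7, but not w4 R w7.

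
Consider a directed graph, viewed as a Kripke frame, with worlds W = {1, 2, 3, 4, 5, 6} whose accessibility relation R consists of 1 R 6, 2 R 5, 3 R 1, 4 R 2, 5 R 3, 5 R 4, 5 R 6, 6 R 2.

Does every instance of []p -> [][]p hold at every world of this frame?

The schema 4 characterises exactly the transitive frames.
Transitive: no — 1 R 6 and 6 R 2, but not 1 R 2.

No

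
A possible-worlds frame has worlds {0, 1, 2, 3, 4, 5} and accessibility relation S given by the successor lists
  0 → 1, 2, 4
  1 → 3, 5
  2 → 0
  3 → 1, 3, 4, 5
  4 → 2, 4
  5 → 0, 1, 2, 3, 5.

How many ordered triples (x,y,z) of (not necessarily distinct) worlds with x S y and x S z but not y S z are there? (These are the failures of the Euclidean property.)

28

Enumerating: (0,1,1), (0,1,2), (0,1,4), (0,2,1), (0,2,2), (0,2,4), (0,4,1), (2,0,0), (3,1,1), (3,1,4), (3,4,1), (3,4,3), … and 16 more.
Total: 28.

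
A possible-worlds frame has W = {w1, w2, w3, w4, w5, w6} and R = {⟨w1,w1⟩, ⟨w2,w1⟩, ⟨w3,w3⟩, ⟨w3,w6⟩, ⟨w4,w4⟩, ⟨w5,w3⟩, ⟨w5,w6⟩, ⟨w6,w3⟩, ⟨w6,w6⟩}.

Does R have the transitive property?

Yes

Transitive: yes — every two-step R-path is closed by a direct edge.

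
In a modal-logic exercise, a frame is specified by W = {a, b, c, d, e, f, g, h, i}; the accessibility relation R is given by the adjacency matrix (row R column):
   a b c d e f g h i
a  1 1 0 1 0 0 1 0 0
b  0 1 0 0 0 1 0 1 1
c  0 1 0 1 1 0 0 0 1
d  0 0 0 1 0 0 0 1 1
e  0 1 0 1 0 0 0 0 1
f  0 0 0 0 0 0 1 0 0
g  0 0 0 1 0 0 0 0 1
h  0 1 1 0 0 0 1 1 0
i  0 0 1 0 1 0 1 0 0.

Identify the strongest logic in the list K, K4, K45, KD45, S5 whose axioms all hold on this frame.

Transitive (axiom 4): no — a R b and b R f, but not a R f.
Euclidean (axiom 5): no — a R b and a R d, but not b R d.
Serial (axiom D): yes — every world has a successor (e.g. a R a).
Reflexive (axiom T): no — c is not related to itself.
So F validates K; K4 would additionally require R to be transitive. The strongest is K.

K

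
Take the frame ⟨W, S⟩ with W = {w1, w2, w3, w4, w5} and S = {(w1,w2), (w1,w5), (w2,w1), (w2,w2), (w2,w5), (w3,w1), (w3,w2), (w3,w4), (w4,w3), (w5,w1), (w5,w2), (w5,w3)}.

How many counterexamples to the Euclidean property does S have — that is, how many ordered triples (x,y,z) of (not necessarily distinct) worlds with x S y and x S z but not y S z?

14

Enumerating: (w1,w5,w5), (w2,w1,w1), (w2,w5,w5), (w3,w1,w1), (w3,w1,w4), (w3,w2,w4), (w3,w4,w1), (w3,w4,w2), (w3,w4,w4), (w4,w3,w3), (w5,w1,w1), (w5,w1,w3), (w5,w2,w3), (w5,w3,w3).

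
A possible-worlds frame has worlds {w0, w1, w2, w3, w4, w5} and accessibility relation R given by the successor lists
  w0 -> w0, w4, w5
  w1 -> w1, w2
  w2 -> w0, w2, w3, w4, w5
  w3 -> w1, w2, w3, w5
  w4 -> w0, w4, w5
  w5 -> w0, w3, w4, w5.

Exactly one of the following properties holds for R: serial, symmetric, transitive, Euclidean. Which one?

serial

Serial: yes — every world has a successor (e.g. w0 R w0).
Symmetric: no — w1 R w2 but not w2 R w1.
Transitive: no — w0 R w5 and w5 R w3, but not w0 R w3.
Euclidean: no — w2 R w0 and w2 R w3, but not w0 R w3.
Only serial holds.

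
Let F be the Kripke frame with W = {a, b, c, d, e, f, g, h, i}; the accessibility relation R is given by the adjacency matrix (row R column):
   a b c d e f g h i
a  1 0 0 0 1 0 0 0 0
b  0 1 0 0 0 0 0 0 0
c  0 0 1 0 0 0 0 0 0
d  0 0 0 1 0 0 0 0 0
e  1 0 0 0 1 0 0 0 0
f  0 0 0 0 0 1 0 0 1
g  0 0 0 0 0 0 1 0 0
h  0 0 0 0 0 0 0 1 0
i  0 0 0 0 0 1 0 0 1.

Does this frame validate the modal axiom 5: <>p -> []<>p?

Yes

Axiom 5 corresponds to the accessibility relation being Euclidean.
Euclidean: yes — any two successors of a common world are R-related.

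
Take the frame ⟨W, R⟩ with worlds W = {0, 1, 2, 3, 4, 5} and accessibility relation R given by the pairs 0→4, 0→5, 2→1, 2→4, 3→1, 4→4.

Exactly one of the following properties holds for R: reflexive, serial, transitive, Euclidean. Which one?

Reflexive: no — 0 is not related to itself.
Serial: no — 1 has no R-successor.
Transitive: yes — every two-step R-path is closed by a direct edge.
Euclidean: no — 0 R 4 and 0 R 5, but not 4 R 5.
Only transitive holds.

transitive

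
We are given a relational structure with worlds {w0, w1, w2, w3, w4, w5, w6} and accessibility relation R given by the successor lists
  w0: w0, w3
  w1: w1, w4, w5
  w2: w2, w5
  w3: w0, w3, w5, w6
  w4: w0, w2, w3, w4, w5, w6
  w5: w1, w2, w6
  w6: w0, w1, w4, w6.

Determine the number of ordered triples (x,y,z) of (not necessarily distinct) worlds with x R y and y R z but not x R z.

Enumerating: (w0,w3,w5), (w0,w3,w6), (w1,w4,w0), (w1,w4,w2), (w1,w4,w3), (w1,w4,w6), (w1,w5,w2), (w1,w5,w6), (w2,w5,w1), (w2,w5,w6), (w3,w5,w1), (w3,w5,w2), … and 14 more.
Total: 26.

26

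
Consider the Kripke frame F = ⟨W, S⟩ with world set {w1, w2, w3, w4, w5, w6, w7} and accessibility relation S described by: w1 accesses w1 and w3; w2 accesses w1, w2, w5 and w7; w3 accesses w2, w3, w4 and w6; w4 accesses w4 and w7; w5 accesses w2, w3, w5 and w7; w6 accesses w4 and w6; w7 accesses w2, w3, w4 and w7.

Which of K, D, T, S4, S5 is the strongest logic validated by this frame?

T

Serial (axiom D): yes — every world has a successor (e.g. w1 S w1).
Reflexive (axiom T): yes — every world is S-related to itself.
Transitive (axiom 4): no — w1 S w3 and w3 S w2, but not w1 S w2.
Euclidean (axiom 5): no — w2 S w1 and w2 S w5, but not w1 S w5.
So F validates K, D, T; S4 would additionally require S to be transitive. The strongest is T.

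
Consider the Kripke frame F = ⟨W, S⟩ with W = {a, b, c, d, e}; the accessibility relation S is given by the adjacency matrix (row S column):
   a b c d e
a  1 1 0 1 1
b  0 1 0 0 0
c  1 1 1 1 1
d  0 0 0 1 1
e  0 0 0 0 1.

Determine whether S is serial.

Serial: yes — every world has a successor (e.g. a S a).

Yes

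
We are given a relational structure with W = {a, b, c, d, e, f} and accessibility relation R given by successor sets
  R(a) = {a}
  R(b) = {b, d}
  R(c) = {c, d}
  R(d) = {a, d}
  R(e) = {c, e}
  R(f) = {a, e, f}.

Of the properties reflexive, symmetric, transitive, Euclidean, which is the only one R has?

Reflexive: yes — every world is R-related to itself.
Symmetric: no — b R d but not d R b.
Transitive: no — b R d and d R a, but not b R a.
Euclidean: no — f R a and f R e, but not a R e.
Only reflexive holds.

reflexive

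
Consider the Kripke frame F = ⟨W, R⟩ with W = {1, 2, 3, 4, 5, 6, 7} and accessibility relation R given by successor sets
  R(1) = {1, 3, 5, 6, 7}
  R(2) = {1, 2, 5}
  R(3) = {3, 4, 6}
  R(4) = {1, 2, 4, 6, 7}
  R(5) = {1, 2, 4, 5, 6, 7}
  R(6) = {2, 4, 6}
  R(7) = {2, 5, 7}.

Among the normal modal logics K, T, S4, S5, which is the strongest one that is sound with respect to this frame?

T

Reflexive (axiom T): yes — every world is R-related to itself.
Transitive (axiom 4): no — 1 R 3 and 3 R 4, but not 1 R 4.
Euclidean (axiom 5): no — 1 R 3 and 1 R 5, but not 3 R 5.
So F validates K, T; S4 would additionally require R to be transitive. The strongest is T.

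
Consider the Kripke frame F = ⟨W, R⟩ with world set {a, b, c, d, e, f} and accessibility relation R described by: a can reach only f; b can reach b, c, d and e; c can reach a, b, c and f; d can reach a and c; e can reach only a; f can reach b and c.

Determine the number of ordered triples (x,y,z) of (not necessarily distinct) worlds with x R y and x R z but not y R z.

Enumerating: (a,f,f), (b,c,d), (b,c,e), (b,d,b), (b,d,d), (b,d,e), (b,e,b), (b,e,c), (b,e,d), (b,e,e), (c,a,a), (c,a,b), … and 8 more.
Total: 20.

20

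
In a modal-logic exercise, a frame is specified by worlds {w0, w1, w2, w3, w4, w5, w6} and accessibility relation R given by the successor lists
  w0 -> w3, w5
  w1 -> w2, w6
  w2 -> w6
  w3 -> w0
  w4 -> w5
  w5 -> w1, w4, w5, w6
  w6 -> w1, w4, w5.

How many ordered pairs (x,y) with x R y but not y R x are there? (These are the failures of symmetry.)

Enumerating: (w0,w5), (w1,w2), (w2,w6), (w5,w1), (w6,w4).

5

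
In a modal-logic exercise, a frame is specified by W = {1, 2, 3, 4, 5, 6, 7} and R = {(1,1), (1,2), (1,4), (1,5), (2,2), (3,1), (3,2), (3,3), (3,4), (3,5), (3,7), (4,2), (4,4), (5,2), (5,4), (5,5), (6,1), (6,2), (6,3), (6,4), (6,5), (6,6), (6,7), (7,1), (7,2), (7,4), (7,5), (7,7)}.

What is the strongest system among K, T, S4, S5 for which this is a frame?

S4

Reflexive (axiom T): yes — every world is R-related to itself.
Transitive (axiom 4): yes — every two-step R-path is closed by a direct edge.
Euclidean (axiom 5): no — 1 R 2 and 1 R 4, but not 2 R 4.
So F validates K, T, S4; S5 would additionally require R to be Euclidean. The strongest is S4.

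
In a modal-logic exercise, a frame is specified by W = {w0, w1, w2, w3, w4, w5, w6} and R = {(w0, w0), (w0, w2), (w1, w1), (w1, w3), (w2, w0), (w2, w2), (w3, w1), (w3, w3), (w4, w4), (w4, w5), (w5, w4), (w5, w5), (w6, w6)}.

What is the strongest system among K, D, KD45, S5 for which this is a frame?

S5

Serial (axiom D): yes — every world has a successor (e.g. w0 R w0).
Euclidean (axiom 5): yes — any two successors of a common world are R-related.
Transitive (axiom 4): yes — every two-step R-path is closed by a direct edge.
Reflexive (axiom T): yes — every world is R-related to itself.
So F validates K, D, KD45, S5. The strongest is S5.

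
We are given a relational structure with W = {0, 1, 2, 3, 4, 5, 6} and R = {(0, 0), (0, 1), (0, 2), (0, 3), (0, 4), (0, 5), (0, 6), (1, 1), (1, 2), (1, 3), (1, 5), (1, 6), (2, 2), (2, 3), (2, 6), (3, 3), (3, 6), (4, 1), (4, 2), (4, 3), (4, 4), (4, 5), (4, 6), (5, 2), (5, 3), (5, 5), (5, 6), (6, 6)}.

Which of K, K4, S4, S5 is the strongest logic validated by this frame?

Transitive (axiom 4): yes — every two-step R-path is closed by a direct edge.
Reflexive (axiom T): yes — every world is R-related to itself.
Euclidean (axiom 5): no — 0 R 1 and 0 R 4, but not 1 R 4.
So F validates K, K4, S4; S5 would additionally require R to be Euclidean. The strongest is S4.

S4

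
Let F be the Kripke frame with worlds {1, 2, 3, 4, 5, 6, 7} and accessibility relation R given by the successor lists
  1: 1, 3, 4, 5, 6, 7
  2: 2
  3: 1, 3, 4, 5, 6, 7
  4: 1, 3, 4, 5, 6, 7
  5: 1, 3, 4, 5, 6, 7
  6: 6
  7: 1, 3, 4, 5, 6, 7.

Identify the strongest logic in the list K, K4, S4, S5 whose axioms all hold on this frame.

Transitive (axiom 4): yes — every two-step R-path is closed by a direct edge.
Reflexive (axiom T): yes — every world is R-related to itself.
Euclidean (axiom 5): no — 1 R 6 and 1 R 3, but not 6 R 3.
So F validates K, K4, S4; S5 would additionally require R to be Euclidean. The strongest is S4.

S4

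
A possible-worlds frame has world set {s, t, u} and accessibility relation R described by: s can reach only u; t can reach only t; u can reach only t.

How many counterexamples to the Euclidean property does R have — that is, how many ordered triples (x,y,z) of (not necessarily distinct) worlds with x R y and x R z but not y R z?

1

Enumerating: (s,u,u).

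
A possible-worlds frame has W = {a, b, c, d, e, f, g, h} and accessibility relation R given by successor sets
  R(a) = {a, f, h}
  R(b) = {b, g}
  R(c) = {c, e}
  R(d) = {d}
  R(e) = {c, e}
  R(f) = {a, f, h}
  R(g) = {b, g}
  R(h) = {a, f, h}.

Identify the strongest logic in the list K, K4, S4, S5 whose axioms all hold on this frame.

Transitive (axiom 4): yes — every two-step R-path is closed by a direct edge.
Reflexive (axiom T): yes — every world is R-related to itself.
Euclidean (axiom 5): yes — any two successors of a common world are R-related.
So F validates K, K4, S4, S5. The strongest is S5.

S5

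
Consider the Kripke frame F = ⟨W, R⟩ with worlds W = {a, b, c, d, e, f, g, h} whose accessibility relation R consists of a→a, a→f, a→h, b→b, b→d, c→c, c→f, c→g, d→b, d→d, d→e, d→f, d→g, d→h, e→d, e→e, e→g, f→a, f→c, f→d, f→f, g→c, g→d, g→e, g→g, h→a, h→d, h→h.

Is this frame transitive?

Transitive: no — a R f and f R c, but not a R c.

No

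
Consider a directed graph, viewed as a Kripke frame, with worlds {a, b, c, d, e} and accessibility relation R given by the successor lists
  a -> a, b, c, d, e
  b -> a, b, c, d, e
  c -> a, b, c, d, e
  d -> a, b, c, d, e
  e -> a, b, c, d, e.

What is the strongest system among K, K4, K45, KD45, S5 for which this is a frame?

Transitive (axiom 4): yes — every two-step R-path is closed by a direct edge.
Euclidean (axiom 5): yes — any two successors of a common world are R-related.
Serial (axiom D): yes — every world has a successor (e.g. a R a).
Reflexive (axiom T): yes — every world is R-related to itself.
So F validates K, K4, K45, KD45, S5. The strongest is S5.

S5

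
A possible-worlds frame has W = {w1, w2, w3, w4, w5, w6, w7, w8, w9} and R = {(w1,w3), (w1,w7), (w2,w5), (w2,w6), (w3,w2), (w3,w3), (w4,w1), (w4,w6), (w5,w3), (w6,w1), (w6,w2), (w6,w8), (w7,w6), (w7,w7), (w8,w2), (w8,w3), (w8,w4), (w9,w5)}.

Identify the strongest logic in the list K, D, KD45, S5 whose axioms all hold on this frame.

Serial (axiom D): yes — every world has a successor (e.g. w1 R w3).
Euclidean (axiom 5): no — w1 R w3 and w1 R w7, but not w3 R w7.
Transitive (axiom 4): no — w1 R w3 and w3 R w2, but not w1 R w2.
Reflexive (axiom T): no — w1 is not related to itself.
So F validates K, D; KD45 would additionally require R to be Euclidean and transitive. The strongest is D.

D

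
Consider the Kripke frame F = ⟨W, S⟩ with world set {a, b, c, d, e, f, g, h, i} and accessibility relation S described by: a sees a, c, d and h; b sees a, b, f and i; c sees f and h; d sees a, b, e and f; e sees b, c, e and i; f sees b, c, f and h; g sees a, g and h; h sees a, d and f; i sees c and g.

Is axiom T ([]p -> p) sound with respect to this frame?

Axiom T corresponds to the accessibility relation being reflexive.
Reflexive: no — c is not related to itself.

No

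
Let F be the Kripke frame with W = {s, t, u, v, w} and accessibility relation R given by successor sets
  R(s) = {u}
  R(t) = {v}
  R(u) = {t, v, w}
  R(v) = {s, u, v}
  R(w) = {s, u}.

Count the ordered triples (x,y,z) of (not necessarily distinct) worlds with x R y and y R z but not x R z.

Enumerating: (s,u,t), (s,u,v), (s,u,w), (t,v,s), (t,v,u), (u,v,s), (u,v,u), (u,w,s), (u,w,u), (v,u,t), (v,u,w), (w,u,t), (w,u,v), (w,u,w).

14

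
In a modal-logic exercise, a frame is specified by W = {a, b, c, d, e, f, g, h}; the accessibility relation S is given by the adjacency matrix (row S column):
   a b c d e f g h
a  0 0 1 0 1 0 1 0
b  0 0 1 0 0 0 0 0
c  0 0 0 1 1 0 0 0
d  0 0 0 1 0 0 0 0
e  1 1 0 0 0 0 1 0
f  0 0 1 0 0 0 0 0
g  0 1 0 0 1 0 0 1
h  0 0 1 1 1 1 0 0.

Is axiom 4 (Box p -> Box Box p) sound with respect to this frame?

The schema 4 characterises exactly the transitive frames.
Transitive: no — a S c and c S d, but not a S d.

No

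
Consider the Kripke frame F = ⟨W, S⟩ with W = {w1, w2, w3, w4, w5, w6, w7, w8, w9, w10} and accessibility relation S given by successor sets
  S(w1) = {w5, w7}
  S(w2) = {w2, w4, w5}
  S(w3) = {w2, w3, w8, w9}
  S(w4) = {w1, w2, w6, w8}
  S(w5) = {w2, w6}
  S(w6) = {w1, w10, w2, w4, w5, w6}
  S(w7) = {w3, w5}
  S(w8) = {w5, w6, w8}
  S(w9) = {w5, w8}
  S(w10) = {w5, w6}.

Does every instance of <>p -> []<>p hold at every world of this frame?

No

By correspondence theory, 5 is valid on a frame iff S is Euclidean.
Euclidean: no — w1 S w5 and w1 S w7, but not w5 S w7.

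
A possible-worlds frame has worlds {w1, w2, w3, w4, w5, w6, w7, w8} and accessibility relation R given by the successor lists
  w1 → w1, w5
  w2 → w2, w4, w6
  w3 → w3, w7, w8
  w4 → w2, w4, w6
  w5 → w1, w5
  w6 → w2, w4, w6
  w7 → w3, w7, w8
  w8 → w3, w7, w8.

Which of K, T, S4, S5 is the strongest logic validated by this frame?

Reflexive (axiom T): yes — every world is R-related to itself.
Transitive (axiom 4): yes — every two-step R-path is closed by a direct edge.
Euclidean (axiom 5): yes — any two successors of a common world are R-related.
So F validates K, T, S4, S5. The strongest is S5.

S5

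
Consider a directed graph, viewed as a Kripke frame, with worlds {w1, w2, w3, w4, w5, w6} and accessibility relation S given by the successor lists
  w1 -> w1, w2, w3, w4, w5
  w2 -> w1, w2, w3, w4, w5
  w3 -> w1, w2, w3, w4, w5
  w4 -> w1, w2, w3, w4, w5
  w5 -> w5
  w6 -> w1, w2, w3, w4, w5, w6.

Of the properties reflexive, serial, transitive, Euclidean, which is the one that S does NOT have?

Euclidean

Reflexive: yes — every world is S-related to itself.
Serial: yes — every world has a successor (e.g. w1 S w1).
Transitive: yes — every two-step S-path is closed by a direct edge.
Euclidean: no — w1 S w5 and w1 S w2, but not w5 S w2.
Only Euclidean fails.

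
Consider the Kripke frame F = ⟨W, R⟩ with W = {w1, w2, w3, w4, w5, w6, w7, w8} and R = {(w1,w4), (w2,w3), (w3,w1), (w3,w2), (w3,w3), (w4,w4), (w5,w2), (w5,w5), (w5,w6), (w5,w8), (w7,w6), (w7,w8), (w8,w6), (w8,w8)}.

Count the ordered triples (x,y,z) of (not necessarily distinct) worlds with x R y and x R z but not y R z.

19

Enumerating: (w3,w1,w1), (w3,w1,w2), (w3,w1,w3), (w3,w2,w1), (w3,w2,w2), (w5,w2,w2), (w5,w2,w5), (w5,w2,w6), (w5,w2,w8), (w5,w6,w2), (w5,w6,w5), (w5,w6,w6), … and 7 more.
Total: 19.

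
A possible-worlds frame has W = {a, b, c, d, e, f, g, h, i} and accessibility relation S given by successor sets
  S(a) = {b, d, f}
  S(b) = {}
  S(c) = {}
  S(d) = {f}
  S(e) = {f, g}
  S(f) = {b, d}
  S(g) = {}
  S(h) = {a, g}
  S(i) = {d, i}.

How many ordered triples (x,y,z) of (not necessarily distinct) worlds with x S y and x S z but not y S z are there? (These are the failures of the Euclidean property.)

Enumerating: (a,b,b), (a,b,d), (a,b,f), (a,d,b), (a,d,d), (a,f,f), (d,f,f), (e,f,f), (e,f,g), (e,g,f), (e,g,g), (f,b,b), … and 9 more.
Total: 21.

21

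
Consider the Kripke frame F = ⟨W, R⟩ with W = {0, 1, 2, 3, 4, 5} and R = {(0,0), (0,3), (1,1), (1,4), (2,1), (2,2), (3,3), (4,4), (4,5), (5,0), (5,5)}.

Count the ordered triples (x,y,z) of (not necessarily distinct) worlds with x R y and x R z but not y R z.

Enumerating: (0,3,0), (1,4,1), (2,1,2), (4,5,4), (5,0,5).

5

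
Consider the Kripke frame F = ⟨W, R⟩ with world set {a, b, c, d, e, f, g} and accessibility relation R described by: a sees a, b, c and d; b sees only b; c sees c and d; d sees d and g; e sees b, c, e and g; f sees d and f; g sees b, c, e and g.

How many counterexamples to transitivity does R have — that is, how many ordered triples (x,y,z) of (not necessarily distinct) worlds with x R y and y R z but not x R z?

Enumerating: (a,d,g), (c,d,g), (d,g,b), (d,g,c), (d,g,e), (e,c,d), (f,d,g), (g,c,d).

8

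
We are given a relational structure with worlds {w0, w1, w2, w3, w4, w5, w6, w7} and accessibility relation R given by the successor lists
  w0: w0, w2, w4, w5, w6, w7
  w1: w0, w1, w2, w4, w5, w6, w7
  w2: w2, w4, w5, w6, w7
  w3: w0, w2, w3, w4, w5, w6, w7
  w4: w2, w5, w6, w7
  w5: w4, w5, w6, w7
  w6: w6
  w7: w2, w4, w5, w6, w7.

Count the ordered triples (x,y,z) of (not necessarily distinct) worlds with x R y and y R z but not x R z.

5

Enumerating: (w4,w2,w4), (w4,w5,w4), (w4,w7,w4), (w5,w4,w2), (w5,w7,w2).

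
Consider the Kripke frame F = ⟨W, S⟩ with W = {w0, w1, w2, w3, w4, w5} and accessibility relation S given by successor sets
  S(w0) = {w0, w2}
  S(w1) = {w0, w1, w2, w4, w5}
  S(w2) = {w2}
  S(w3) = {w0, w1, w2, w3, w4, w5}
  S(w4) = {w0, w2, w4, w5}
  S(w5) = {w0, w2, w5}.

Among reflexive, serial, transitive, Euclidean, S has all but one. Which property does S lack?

Euclidean

Reflexive: yes — every world is S-related to itself.
Serial: yes — every world has a successor (e.g. w0 S w0).
Transitive: yes — every two-step S-path is closed by a direct edge.
Euclidean: no — w1 S w0 and w1 S w4, but not w0 S w4.
Only Euclidean fails.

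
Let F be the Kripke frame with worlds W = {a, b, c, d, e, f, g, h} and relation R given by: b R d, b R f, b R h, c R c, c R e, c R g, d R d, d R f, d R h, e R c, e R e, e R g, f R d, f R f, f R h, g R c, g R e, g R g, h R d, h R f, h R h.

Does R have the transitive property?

Transitive: yes — every two-step R-path is closed by a direct edge.

Yes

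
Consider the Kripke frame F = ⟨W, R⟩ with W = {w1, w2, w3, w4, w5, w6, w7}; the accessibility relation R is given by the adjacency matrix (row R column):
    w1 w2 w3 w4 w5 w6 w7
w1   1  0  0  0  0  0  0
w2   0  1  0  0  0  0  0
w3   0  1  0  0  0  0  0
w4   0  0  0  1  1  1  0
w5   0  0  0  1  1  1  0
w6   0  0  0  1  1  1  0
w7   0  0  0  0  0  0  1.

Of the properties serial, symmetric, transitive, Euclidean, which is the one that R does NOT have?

Serial: yes — every world has a successor (e.g. w1 R w1).
Symmetric: no — w3 R w2 but not w2 R w3.
Transitive: yes — every two-step R-path is closed by a direct edge.
Euclidean: yes — any two successors of a common world are R-related.
Only symmetric fails.

symmetric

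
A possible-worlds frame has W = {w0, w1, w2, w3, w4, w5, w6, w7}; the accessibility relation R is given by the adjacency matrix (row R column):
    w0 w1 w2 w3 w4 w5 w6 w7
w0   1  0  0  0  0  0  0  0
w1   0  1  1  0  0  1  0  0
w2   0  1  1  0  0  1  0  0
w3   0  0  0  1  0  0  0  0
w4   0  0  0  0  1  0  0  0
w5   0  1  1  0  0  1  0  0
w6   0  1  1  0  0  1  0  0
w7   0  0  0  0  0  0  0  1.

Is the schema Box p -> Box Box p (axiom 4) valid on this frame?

By correspondence theory, 4 is valid on a frame iff R is transitive.
Transitive: yes — every two-step R-path is closed by a direct edge.

Yes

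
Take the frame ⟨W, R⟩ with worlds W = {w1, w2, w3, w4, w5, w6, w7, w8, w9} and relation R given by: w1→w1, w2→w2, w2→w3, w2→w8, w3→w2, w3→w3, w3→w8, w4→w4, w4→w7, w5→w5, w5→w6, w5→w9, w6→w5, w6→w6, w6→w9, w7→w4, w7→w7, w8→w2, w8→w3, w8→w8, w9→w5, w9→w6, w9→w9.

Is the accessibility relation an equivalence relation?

Yes

Reflexive: yes — every world is R-related to itself.
Symmetric: yes — every pair in R has its reverse in R.
Transitive: yes — every two-step R-path is closed by a direct edge.
So R is an equivalence relation.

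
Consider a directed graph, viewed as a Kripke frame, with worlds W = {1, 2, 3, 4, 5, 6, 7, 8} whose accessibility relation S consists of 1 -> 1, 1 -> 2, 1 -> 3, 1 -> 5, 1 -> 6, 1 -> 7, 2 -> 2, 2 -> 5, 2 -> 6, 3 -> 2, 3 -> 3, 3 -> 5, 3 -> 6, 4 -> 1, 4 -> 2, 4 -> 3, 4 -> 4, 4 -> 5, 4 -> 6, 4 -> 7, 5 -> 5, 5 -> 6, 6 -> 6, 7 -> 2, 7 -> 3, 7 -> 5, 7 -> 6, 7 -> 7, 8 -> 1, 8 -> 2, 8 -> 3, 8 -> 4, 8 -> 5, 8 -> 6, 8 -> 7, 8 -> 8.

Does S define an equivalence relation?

Reflexive: yes — every world is S-related to itself.
Symmetric: no — 1 S 2 but not 2 S 1.
Transitive: yes — every two-step S-path is closed by a direct edge.
So S is not an equivalence relation.

No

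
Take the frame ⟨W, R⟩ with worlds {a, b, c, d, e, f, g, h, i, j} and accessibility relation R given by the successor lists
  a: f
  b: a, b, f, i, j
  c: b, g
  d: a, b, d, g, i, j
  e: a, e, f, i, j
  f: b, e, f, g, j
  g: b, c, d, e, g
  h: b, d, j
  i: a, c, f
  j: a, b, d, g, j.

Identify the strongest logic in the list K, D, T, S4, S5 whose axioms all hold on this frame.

D

Serial (axiom D): yes — every world has a successor (e.g. a R f).
Reflexive (axiom T): no — a is not related to itself.
Transitive (axiom 4): no — a R f and f R b, but not a R b.
Euclidean (axiom 5): no — b R a and b R i, but not a R i.
So F validates K, D; T would additionally require R to be reflexive. The strongest is D.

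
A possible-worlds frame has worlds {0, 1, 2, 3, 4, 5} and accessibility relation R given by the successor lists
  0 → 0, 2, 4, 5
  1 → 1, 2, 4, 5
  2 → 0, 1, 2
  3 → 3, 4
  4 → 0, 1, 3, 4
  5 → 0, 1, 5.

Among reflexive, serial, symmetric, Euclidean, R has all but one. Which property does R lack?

Euclidean

Reflexive: yes — every world is R-related to itself.
Serial: yes — every world has a successor (e.g. 0 R 0).
Symmetric: yes — every pair in R has its reverse in R.
Euclidean: no — 0 R 2 and 0 R 4, but not 2 R 4.
Only Euclidean fails.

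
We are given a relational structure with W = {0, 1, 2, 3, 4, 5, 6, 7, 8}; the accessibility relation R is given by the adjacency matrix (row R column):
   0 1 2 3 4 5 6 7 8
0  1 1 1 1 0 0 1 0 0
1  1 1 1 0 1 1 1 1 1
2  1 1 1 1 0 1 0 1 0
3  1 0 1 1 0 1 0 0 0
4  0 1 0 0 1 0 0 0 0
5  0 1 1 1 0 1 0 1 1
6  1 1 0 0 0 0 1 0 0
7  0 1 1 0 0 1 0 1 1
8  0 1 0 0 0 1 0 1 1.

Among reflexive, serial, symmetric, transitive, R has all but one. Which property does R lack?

Reflexive: yes — every world is R-related to itself.
Serial: yes — every world has a successor (e.g. 0 R 0).
Symmetric: yes — every pair in R has its reverse in R.
Transitive: no — 0 R 1 and 1 R 4, but not 0 R 4.
Only transitive fails.

transitive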